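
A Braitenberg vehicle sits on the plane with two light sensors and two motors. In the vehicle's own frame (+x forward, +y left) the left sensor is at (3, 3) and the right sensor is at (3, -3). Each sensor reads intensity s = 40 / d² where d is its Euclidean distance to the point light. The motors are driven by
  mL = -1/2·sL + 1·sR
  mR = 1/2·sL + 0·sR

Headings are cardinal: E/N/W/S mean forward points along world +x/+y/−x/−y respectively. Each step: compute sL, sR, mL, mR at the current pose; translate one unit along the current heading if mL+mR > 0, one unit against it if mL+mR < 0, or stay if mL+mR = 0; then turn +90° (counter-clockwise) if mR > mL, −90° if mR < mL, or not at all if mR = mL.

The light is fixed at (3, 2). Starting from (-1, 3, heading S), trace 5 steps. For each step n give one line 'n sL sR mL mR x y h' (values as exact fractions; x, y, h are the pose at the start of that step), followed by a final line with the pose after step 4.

0 8 40/53 -172/53 4 -1 3 S
1 4 4 2 2 -1 2 E
2 40/9 40/9 20/9 20/9 0 2 E
3 4 4 2 2 1 2 E
4 40/13 40/13 20/13 20/13 2 2 E
final 3 2 E

n=0: pose=(-1,3,S); sL=8, sR=40/53; mL=-172/53, mR=4; mL+mR=40/53 → advance +1; mR−mL=384/53 → turn +1·90°
n=1: pose=(-1,2,E); sL=4, sR=4; mL=2, mR=2; mL+mR=4 → advance +1; mR−mL=0 → turn +0·90°
n=2: pose=(0,2,E); sL=40/9, sR=40/9; mL=20/9, mR=20/9; mL+mR=40/9 → advance +1; mR−mL=0 → turn +0·90°
n=3: pose=(1,2,E); sL=4, sR=4; mL=2, mR=2; mL+mR=4 → advance +1; mR−mL=0 → turn +0·90°
n=4: pose=(2,2,E); sL=40/13, sR=40/13; mL=20/13, mR=20/13; mL+mR=40/13 → advance +1; mR−mL=0 → turn +0·90°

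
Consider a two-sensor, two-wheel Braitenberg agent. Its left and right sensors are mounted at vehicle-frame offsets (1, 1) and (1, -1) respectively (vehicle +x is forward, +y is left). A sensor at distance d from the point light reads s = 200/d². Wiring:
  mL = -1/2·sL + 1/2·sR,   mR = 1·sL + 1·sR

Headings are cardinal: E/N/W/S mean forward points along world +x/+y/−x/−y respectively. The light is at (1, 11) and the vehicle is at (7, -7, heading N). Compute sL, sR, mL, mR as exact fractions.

left sensor world pos  = (6, -6); dL² = 314
right sensor world pos = (8, -6); dR² = 338
sL = 200/314 = 100/157
sR = 200/338 = 100/169
mL = -1/2·sL + 1/2·sR = -600/26533
mR = 1·sL + 1·sR = 32600/26533

100/157 100/169 -600/26533 32600/26533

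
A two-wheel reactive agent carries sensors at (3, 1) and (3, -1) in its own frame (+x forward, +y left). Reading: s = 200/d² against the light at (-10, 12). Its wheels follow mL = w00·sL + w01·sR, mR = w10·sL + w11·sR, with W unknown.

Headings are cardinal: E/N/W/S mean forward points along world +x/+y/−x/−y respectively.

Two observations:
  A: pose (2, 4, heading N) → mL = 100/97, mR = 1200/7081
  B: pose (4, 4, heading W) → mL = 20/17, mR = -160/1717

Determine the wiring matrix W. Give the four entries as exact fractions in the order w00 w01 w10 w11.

obs A: pose=(2,4,N) → sL=100/73, sR=100/97, mL=100/97, mR=1200/7081
obs B: pose=(4,4,W) → sL=100/101, sR=20/17, mL=20/17, mR=-160/1717
sensor matrix S = [[100/73, 100/97], [100/101, 20/17]]; det S = 7184000/12158077
solve [mL_A; mL_B] = S·[w00; w01] and [mR_A; mR_B] = S·[w10; w11]:
  w00 = 0, w01 = 1, w10 = 1/2, w11 = -1/2

0 1 1/2 -1/2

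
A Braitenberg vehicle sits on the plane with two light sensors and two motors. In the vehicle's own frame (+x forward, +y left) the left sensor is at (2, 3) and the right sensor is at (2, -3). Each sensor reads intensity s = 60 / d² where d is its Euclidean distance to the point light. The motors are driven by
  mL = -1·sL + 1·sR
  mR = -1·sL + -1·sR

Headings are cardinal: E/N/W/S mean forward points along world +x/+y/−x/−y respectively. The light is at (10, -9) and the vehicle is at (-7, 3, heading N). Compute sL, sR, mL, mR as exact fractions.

left sensor world pos  = (-10, 5); dL² = 596
right sensor world pos = (-4, 5); dR² = 392
sL = 60/596 = 15/149
sR = 60/392 = 15/98
mL = -1·sL + 1·sR = 765/14602
mR = -1·sL + -1·sR = -3705/14602

15/149 15/98 765/14602 -3705/14602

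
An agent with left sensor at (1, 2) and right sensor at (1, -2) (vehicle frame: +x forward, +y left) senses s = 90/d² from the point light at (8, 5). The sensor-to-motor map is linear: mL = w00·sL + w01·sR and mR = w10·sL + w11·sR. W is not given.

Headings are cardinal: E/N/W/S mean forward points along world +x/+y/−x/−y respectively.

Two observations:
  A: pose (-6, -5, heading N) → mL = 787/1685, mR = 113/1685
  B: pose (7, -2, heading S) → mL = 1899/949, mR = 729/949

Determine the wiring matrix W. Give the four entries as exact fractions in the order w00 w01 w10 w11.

1 1/2 1 -1/2

obs A: pose=(-6,-5,N) → sL=90/337, sR=2/5, mL=787/1685, mR=113/1685
obs B: pose=(7,-2,S) → sL=18/13, sR=90/73, mL=1899/949, mR=729/949
sensor matrix S = [[90/337, 2/5], [18/13, 90/73]]; det S = -359136/1599065
solve [mL_A; mL_B] = S·[w00; w01] and [mR_A; mR_B] = S·[w10; w11]:
  w00 = 1, w01 = 1/2, w10 = 1, w11 = -1/2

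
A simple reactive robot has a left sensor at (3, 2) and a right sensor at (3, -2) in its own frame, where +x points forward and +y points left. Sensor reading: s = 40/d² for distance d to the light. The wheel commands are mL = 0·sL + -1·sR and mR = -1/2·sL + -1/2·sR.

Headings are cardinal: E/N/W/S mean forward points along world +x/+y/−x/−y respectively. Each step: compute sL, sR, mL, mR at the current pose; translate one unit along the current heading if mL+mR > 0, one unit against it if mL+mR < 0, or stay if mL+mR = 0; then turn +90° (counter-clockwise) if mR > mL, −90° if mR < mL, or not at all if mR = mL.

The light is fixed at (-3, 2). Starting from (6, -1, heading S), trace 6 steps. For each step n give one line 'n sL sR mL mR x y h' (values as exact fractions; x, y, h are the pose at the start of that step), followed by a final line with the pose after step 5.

0 40/157 8/17 -8/17 -968/2669 6 -1 S
1 5/18 1/4 -1/4 -19/72 6 0 E
2 8/25 40/61 -40/61 -744/1525 5 0 S
3 20/61 4/13 -4/13 -252/793 5 1 E
4 40/97 40/41 -40/41 -2760/3977 4 1 S
5 5/13 5/13 -5/13 -5/13 4 2 E
final 3 2 E

n=0: pose=(6,-1,S); sL=40/157, sR=8/17; mL=-8/17, mR=-968/2669; mL+mR=-2224/2669 → advance -1; mR−mL=288/2669 → turn +1·90°
n=1: pose=(6,0,E); sL=5/18, sR=1/4; mL=-1/4, mR=-19/72; mL+mR=-37/72 → advance -1; mR−mL=-1/72 → turn -1·90°
n=2: pose=(5,0,S); sL=8/25, sR=40/61; mL=-40/61, mR=-744/1525; mL+mR=-1744/1525 → advance -1; mR−mL=256/1525 → turn +1·90°
n=3: pose=(5,1,E); sL=20/61, sR=4/13; mL=-4/13, mR=-252/793; mL+mR=-496/793 → advance -1; mR−mL=-8/793 → turn -1·90°
n=4: pose=(4,1,S); sL=40/97, sR=40/41; mL=-40/41, mR=-2760/3977; mL+mR=-6640/3977 → advance -1; mR−mL=1120/3977 → turn +1·90°
n=5: pose=(4,2,E); sL=5/13, sR=5/13; mL=-5/13, mR=-5/13; mL+mR=-10/13 → advance -1; mR−mL=0 → turn +0·90°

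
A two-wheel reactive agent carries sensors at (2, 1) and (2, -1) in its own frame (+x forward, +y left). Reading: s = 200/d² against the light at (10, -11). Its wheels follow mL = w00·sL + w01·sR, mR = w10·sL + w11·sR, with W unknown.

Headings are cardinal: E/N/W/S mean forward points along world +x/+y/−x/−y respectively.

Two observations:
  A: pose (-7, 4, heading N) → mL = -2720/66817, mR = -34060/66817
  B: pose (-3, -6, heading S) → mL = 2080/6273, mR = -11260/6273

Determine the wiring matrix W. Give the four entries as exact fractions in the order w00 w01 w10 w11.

1 -1 -1 -1/2

obs A: pose=(-7,4,N) → sL=200/613, sR=40/109, mL=-2720/66817, mR=-34060/66817
obs B: pose=(-3,-6,S) → sL=200/153, sR=40/41, mL=2080/6273, mR=-11260/6273
sensor matrix S = [[200/613, 40/109], [200/153, 40/41]]; det S = -67648000/419143041
solve [mL_A; mL_B] = S·[w00; w01] and [mR_A; mR_B] = S·[w10; w11]:
  w00 = 1, w01 = -1, w10 = -1, w11 = -1/2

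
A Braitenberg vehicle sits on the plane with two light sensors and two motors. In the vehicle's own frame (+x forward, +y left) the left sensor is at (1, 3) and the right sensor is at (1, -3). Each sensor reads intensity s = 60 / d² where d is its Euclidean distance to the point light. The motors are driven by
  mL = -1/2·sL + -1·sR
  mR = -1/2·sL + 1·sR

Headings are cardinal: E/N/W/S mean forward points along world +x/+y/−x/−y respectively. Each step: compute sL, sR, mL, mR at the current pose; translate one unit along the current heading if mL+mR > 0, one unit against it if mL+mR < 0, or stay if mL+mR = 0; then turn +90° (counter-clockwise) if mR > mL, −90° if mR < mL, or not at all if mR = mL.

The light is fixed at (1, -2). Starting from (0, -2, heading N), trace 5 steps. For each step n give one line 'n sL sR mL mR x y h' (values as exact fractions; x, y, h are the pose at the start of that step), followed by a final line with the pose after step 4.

n=0: pose=(0,-2,N); sL=60/17, sR=12; mL=-234/17, mR=174/17; mL+mR=-60/17 → advance -1; mR−mL=24 → turn +1·90°
n=1: pose=(0,-3,W); sL=3, sR=15/2; mL=-9, mR=6; mL+mR=-3 → advance -1; mR−mL=15 → turn +1·90°
n=2: pose=(1,-3,S); sL=60/13, sR=60/13; mL=-90/13, mR=30/13; mL+mR=-60/13 → advance -1; mR−mL=120/13 → turn +1·90°
n=3: pose=(1,-2,E); sL=6, sR=6; mL=-9, mR=3; mL+mR=-6 → advance -1; mR−mL=12 → turn +1·90°
n=4: pose=(0,-2,N); sL=60/17, sR=12; mL=-234/17, mR=174/17; mL+mR=-60/17 → advance -1; mR−mL=24 → turn +1·90°

0 60/17 12 -234/17 174/17 0 -2 N
1 3 15/2 -9 6 0 -3 W
2 60/13 60/13 -90/13 30/13 1 -3 S
3 6 6 -9 3 1 -2 E
4 60/17 12 -234/17 174/17 0 -2 N
final 0 -3 W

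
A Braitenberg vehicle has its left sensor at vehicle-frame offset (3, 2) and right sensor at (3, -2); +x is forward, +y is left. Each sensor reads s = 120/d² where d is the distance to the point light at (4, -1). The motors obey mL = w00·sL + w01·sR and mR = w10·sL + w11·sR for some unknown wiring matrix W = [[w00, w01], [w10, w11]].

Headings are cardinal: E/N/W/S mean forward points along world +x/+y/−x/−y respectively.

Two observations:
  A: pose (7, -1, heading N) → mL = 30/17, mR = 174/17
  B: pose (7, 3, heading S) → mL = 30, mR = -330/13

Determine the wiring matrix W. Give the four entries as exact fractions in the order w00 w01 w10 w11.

obs A: pose=(7,-1,N) → sL=12, sR=60/17, mL=30/17, mR=174/17
obs B: pose=(7,3,S) → sL=60/13, sR=60, mL=30, mR=-330/13
sensor matrix S = [[12, 60/17], [60/13, 60]]; det S = 155520/221
solve [mL_A; mL_B] = S·[w00; w01] and [mR_A; mR_B] = S·[w10; w11]:
  w00 = 0, w01 = 1/2, w10 = 1, w11 = -1/2

0 1/2 1 -1/2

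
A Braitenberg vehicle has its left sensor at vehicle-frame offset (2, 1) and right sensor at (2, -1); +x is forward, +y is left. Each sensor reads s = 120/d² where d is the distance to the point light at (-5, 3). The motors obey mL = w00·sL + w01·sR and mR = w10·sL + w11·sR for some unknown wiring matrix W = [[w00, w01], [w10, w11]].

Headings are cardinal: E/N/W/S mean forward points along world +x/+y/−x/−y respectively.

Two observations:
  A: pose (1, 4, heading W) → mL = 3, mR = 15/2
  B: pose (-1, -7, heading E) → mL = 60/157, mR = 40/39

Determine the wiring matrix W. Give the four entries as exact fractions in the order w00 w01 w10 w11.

obs A: pose=(1,4,W) → sL=15/2, sR=6, mL=3, mR=15/2
obs B: pose=(-1,-7,E) → sL=40/39, sR=120/157, mL=60/157, mR=40/39
sensor matrix S = [[15/2, 6], [40/39, 120/157]]; det S = -860/2041
solve [mL_A; mL_B] = S·[w00; w01] and [mR_A; mR_B] = S·[w10; w11]:
  w00 = 0, w01 = 1/2, w10 = 1, w11 = 0

0 1/2 1 0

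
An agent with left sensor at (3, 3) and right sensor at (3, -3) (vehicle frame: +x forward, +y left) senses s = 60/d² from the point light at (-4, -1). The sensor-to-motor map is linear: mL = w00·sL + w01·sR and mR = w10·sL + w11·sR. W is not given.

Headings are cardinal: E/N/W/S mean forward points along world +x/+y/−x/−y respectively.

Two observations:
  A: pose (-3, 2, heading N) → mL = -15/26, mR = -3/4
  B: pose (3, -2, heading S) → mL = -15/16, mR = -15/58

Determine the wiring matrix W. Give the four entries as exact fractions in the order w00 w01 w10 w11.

obs A: pose=(-3,2,N) → sL=3/2, sR=15/13, mL=-15/26, mR=-3/4
obs B: pose=(3,-2,S) → sL=15/29, sR=15/8, mL=-15/16, mR=-15/58
sensor matrix S = [[3/2, 15/13], [15/29, 15/8]]; det S = 13365/6032
solve [mL_A; mL_B] = S·[w00; w01] and [mR_A; mR_B] = S·[w10; w11]:
  w00 = 0, w01 = -1/2, w10 = -1/2, w11 = 0

0 -1/2 -1/2 0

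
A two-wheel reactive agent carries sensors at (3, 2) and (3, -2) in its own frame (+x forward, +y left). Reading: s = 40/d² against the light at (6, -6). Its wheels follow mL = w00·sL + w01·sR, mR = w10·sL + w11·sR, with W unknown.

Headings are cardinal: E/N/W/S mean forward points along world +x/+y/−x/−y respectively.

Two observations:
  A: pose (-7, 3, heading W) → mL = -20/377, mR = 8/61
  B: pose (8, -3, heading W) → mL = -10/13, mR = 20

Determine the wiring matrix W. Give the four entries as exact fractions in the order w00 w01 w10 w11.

0 -1/2 1 0

obs A: pose=(-7,3,W) → sL=8/61, sR=40/377, mL=-20/377, mR=8/61
obs B: pose=(8,-3,W) → sL=20, sR=20/13, mL=-10/13, mR=20
sensor matrix S = [[8/61, 40/377], [20, 20/13]]; det S = -44160/22997
solve [mL_A; mL_B] = S·[w00; w01] and [mR_A; mR_B] = S·[w10; w11]:
  w00 = 0, w01 = -1/2, w10 = 1, w11 = 0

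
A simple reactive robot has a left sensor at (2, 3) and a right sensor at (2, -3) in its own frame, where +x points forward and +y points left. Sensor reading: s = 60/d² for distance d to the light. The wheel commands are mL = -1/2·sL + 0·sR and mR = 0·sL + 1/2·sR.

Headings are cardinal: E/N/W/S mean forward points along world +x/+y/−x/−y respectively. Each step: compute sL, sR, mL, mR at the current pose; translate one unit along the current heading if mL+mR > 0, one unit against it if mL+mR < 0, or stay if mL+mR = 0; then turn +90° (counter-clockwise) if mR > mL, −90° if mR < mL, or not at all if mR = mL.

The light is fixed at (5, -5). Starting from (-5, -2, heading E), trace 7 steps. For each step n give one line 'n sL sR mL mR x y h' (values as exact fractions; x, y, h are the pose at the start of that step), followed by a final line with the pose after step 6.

n=0: pose=(-5,-2,E); sL=3/5, sR=15/16; mL=-3/10, mR=15/32; mL+mR=27/160 → advance +1; mR−mL=123/160 → turn +1·90°
n=1: pose=(-4,-2,N); sL=60/169, sR=60/61; mL=-30/169, mR=30/61; mL+mR=3240/10309 → advance +1; mR−mL=6900/10309 → turn +1·90°
n=2: pose=(-4,-1,W); sL=30/61, sR=6/17; mL=-15/61, mR=3/17; mL+mR=-72/1037 → advance -1; mR−mL=438/1037 → turn +1·90°
n=3: pose=(-3,-1,S); sL=60/29, sR=12/25; mL=-30/29, mR=6/25; mL+mR=-576/725 → advance -1; mR−mL=924/725 → turn +1·90°
n=4: pose=(-3,0,E); sL=3/5, sR=3/2; mL=-3/10, mR=3/4; mL+mR=9/20 → advance +1; mR−mL=21/20 → turn +1·90°
n=5: pose=(-2,0,N); sL=60/149, sR=12/13; mL=-30/149, mR=6/13; mL+mR=504/1937 → advance +1; mR−mL=1284/1937 → turn +1·90°
n=6: pose=(-2,1,W); sL=2/3, sR=10/27; mL=-1/3, mR=5/27; mL+mR=-4/27 → advance -1; mR−mL=14/27 → turn +1·90°

0 3/5 15/16 -3/10 15/32 -5 -2 E
1 60/169 60/61 -30/169 30/61 -4 -2 N
2 30/61 6/17 -15/61 3/17 -4 -1 W
3 60/29 12/25 -30/29 6/25 -3 -1 S
4 3/5 3/2 -3/10 3/4 -3 0 E
5 60/149 12/13 -30/149 6/13 -2 0 N
6 2/3 10/27 -1/3 5/27 -2 1 W
final -1 1 S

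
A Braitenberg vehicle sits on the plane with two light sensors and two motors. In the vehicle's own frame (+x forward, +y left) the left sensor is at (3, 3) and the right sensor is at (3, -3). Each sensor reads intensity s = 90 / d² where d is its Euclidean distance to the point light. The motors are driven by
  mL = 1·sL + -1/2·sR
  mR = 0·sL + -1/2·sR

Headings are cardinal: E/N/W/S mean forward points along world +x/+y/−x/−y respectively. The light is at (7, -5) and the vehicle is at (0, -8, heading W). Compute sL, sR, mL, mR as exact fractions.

left sensor world pos  = (-3, -11); dL² = 136
right sensor world pos = (-3, -5); dR² = 100
sL = 90/136 = 45/68
sR = 90/100 = 9/10
mL = 1·sL + -1/2·sR = 18/85
mR = 0·sL + -1/2·sR = -9/20

45/68 9/10 18/85 -9/20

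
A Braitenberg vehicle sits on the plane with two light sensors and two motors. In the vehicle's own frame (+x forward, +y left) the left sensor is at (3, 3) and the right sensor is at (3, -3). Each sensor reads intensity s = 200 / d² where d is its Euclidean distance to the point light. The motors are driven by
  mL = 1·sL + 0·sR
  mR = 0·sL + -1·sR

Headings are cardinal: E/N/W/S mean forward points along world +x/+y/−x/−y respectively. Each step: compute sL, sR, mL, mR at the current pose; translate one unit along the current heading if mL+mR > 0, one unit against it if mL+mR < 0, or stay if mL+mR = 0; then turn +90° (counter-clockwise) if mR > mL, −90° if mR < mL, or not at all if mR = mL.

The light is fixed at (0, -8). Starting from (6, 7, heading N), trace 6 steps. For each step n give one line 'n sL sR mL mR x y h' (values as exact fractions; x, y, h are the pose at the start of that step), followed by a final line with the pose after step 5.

n=0: pose=(6,7,N); sL=200/333, sR=40/81; mL=200/333, mR=-40/81; mL+mR=320/2997 → advance +1; mR−mL=-3280/2997 → turn -1·90°
n=1: pose=(6,8,E); sL=100/221, sR=4/5; mL=100/221, mR=-4/5; mL+mR=-384/1105 → advance -1; mR−mL=-1384/1105 → turn -1·90°
n=2: pose=(5,8,S); sL=200/233, sR=200/173; mL=200/233, mR=-200/173; mL+mR=-12000/40309 → advance -1; mR−mL=-81200/40309 → turn -1·90°
n=3: pose=(5,9,W); sL=1, sR=50/101; mL=1, mR=-50/101; mL+mR=51/101 → advance +1; mR−mL=-151/101 → turn -1·90°
n=4: pose=(4,9,N); sL=200/401, sR=200/449; mL=200/401, mR=-200/449; mL+mR=9600/180049 → advance +1; mR−mL=-170000/180049 → turn -1·90°
n=5: pose=(4,10,E); sL=20/49, sR=100/137; mL=20/49, mR=-100/137; mL+mR=-2160/6713 → advance -1; mR−mL=-7640/6713 → turn -1·90°

0 200/333 40/81 200/333 -40/81 6 7 N
1 100/221 4/5 100/221 -4/5 6 8 E
2 200/233 200/173 200/233 -200/173 5 8 S
3 1 50/101 1 -50/101 5 9 W
4 200/401 200/449 200/401 -200/449 4 9 N
5 20/49 100/137 20/49 -100/137 4 10 E
final 3 10 S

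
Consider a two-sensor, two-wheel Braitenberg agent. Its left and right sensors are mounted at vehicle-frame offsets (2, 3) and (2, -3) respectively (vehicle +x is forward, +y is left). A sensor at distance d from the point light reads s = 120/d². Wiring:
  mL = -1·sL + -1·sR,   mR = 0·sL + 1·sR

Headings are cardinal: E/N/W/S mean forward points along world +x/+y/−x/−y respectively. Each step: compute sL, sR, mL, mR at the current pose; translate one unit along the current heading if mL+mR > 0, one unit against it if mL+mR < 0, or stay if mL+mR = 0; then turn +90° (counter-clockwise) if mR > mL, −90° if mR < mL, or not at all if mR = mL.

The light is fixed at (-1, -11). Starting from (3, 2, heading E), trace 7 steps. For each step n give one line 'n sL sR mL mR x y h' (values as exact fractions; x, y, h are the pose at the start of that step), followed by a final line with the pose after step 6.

0 30/73 15/17 -1605/1241 15/17 3 2 E
1 8/15 40/87 -144/145 40/87 2 2 N
2 60/41 60/113 -9240/4633 60/113 2 1 W
3 120/149 120/101 -30000/15049 120/101 3 1 S
4 30/73 15/17 -1605/1241 15/17 3 2 E
5 8/15 40/87 -144/145 40/87 2 2 N
6 60/41 60/113 -9240/4633 60/113 2 1 W
final 3 1 S

n=0: pose=(3,2,E); sL=30/73, sR=15/17; mL=-1605/1241, mR=15/17; mL+mR=-30/73 → advance -1; mR−mL=2700/1241 → turn +1·90°
n=1: pose=(2,2,N); sL=8/15, sR=40/87; mL=-144/145, mR=40/87; mL+mR=-8/15 → advance -1; mR−mL=632/435 → turn +1·90°
n=2: pose=(2,1,W); sL=60/41, sR=60/113; mL=-9240/4633, mR=60/113; mL+mR=-60/41 → advance -1; mR−mL=11700/4633 → turn +1·90°
n=3: pose=(3,1,S); sL=120/149, sR=120/101; mL=-30000/15049, mR=120/101; mL+mR=-120/149 → advance -1; mR−mL=47880/15049 → turn +1·90°
n=4: pose=(3,2,E); sL=30/73, sR=15/17; mL=-1605/1241, mR=15/17; mL+mR=-30/73 → advance -1; mR−mL=2700/1241 → turn +1·90°
n=5: pose=(2,2,N); sL=8/15, sR=40/87; mL=-144/145, mR=40/87; mL+mR=-8/15 → advance -1; mR−mL=632/435 → turn +1·90°
n=6: pose=(2,1,W); sL=60/41, sR=60/113; mL=-9240/4633, mR=60/113; mL+mR=-60/41 → advance -1; mR−mL=11700/4633 → turn +1·90°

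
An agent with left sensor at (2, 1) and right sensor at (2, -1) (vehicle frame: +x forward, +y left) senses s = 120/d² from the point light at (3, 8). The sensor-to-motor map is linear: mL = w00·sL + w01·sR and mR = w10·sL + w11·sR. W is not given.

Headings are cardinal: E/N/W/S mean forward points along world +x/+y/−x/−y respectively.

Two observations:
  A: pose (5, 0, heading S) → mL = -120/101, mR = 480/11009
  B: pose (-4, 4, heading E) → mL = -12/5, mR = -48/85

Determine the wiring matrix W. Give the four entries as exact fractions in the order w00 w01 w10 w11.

0 -1 -1/2 1/2

obs A: pose=(5,0,S) → sL=120/109, sR=120/101, mL=-120/101, mR=480/11009
obs B: pose=(-4,4,E) → sL=60/17, sR=12/5, mL=-12/5, mR=-48/85
sensor matrix S = [[120/109, 120/101], [60/17, 12/5]]; det S = -290304/187153
solve [mL_A; mL_B] = S·[w00; w01] and [mR_A; mR_B] = S·[w10; w11]:
  w00 = 0, w01 = -1, w10 = -1/2, w11 = 1/2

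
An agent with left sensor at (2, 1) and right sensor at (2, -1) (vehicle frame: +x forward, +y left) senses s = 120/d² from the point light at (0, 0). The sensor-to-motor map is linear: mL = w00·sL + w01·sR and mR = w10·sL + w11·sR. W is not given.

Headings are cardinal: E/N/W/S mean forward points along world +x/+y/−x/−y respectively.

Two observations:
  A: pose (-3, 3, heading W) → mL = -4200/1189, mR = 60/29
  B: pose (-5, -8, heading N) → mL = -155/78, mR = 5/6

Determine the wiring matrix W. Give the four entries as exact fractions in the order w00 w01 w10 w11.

obs A: pose=(-3,3,W) → sL=120/29, sR=120/41, mL=-4200/1189, mR=60/29
obs B: pose=(-5,-8,N) → sL=5/3, sR=30/13, mL=-155/78, mR=5/6
sensor matrix S = [[120/29, 120/41], [5/3, 30/13]]; det S = 72200/15457
solve [mL_A; mL_B] = S·[w00; w01] and [mR_A; mR_B] = S·[w10; w11]:
  w00 = -1/2, w01 = -1/2, w10 = 1/2, w11 = 0

-1/2 -1/2 1/2 0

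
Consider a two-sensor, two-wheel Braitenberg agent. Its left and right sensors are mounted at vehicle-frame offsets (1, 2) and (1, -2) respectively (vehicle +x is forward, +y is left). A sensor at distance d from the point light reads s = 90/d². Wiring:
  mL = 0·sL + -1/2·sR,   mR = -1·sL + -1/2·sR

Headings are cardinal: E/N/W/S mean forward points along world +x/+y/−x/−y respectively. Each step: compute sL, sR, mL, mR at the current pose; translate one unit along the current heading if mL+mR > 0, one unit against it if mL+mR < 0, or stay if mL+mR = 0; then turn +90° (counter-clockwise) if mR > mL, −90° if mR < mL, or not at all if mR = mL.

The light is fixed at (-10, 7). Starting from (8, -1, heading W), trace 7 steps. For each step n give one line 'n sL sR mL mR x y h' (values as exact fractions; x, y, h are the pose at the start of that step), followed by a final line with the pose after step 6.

n=0: pose=(8,-1,W); sL=90/389, sR=18/65; mL=-9/65, mR=-9351/25285; mL+mR=-12852/25285 → advance -1; mR−mL=-90/389 → turn -1·90°
n=1: pose=(9,-1,N); sL=45/169, sR=9/49; mL=-9/98, mR=-5931/16562; mL+mR=-3726/8281 → advance -1; mR−mL=-45/169 → turn -1·90°
n=2: pose=(9,-2,E); sL=90/449, sR=90/521; mL=-45/521, mR=-67095/233929; mL+mR=-87300/233929 → advance -1; mR−mL=-90/449 → turn -1·90°
n=3: pose=(8,-2,S); sL=9/50, sR=45/178; mL=-45/356, mR=-2727/8900; mL+mR=-963/2225 → advance -1; mR−mL=-9/50 → turn -1·90°
n=4: pose=(8,-1,W); sL=90/389, sR=18/65; mL=-9/65, mR=-9351/25285; mL+mR=-12852/25285 → advance -1; mR−mL=-90/389 → turn -1·90°
n=5: pose=(9,-1,N); sL=45/169, sR=9/49; mL=-9/98, mR=-5931/16562; mL+mR=-3726/8281 → advance -1; mR−mL=-45/169 → turn -1·90°
n=6: pose=(9,-2,E); sL=90/449, sR=90/521; mL=-45/521, mR=-67095/233929; mL+mR=-87300/233929 → advance -1; mR−mL=-90/449 → turn -1·90°

0 90/389 18/65 -9/65 -9351/25285 8 -1 W
1 45/169 9/49 -9/98 -5931/16562 9 -1 N
2 90/449 90/521 -45/521 -67095/233929 9 -2 E
3 9/50 45/178 -45/356 -2727/8900 8 -2 S
4 90/389 18/65 -9/65 -9351/25285 8 -1 W
5 45/169 9/49 -9/98 -5931/16562 9 -1 N
6 90/449 90/521 -45/521 -67095/233929 9 -2 E
final 8 -2 S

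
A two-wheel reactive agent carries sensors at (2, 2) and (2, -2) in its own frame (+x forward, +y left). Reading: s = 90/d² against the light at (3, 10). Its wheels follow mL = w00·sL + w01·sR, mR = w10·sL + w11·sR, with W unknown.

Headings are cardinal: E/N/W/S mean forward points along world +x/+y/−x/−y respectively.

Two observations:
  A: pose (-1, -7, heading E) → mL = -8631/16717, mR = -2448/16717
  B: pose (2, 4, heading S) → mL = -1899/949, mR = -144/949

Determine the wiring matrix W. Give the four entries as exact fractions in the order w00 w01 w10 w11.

obs A: pose=(-1,-7,E) → sL=90/229, sR=18/73, mL=-8631/16717, mR=-2448/16717
obs B: pose=(2,4,S) → sL=18/13, sR=90/73, mL=-1899/949, mR=-144/949
sensor matrix S = [[90/229, 18/73], [18/13, 90/73]]; det S = 31104/217321
solve [mL_A; mL_B] = S·[w00; w01] and [mR_A; mR_B] = S·[w10; w11]:
  w00 = -1, w01 = -1/2, w10 = -1, w11 = 1

-1 -1/2 -1 1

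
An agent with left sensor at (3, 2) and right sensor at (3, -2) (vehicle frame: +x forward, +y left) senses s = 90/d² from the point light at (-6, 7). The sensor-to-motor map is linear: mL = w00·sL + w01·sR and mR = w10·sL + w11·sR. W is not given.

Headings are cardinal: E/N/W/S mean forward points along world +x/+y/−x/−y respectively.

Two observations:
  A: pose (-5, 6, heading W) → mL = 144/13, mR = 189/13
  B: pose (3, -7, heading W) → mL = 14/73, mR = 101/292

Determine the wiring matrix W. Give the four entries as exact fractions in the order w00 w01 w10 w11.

-1 1 -1/2 1

obs A: pose=(-5,6,W) → sL=90/13, sR=18, mL=144/13, mR=189/13
obs B: pose=(3,-7,W) → sL=45/146, sR=1/2, mL=14/73, mR=101/292
sensor matrix S = [[90/13, 18], [45/146, 1/2]]; det S = -1980/949
solve [mL_A; mL_B] = S·[w00; w01] and [mR_A; mR_B] = S·[w10; w11]:
  w00 = -1, w01 = 1, w10 = -1/2, w11 = 1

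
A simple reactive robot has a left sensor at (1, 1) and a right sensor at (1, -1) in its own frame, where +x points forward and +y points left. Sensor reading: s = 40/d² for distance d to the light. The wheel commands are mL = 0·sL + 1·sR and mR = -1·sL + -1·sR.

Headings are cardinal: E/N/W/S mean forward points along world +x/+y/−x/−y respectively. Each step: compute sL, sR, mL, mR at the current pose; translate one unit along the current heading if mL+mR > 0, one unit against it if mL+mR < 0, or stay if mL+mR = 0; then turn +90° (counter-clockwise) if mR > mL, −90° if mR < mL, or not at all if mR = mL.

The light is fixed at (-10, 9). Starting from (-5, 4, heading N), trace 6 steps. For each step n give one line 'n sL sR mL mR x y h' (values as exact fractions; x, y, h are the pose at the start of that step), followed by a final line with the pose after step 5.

0 5/4 10/13 10/13 -105/52 -5 4 N
1 40/61 8/17 8/17 -1168/1037 -5 3 E
2 20/37 20/29 20/29 -1320/1073 -6 3 S
3 8/9 8/5 8/5 -112/45 -6 4 W
4 5/4 10/13 10/13 -105/52 -5 4 N
5 40/61 8/17 8/17 -1168/1037 -5 3 E
final -6 3 S

n=0: pose=(-5,4,N); sL=5/4, sR=10/13; mL=10/13, mR=-105/52; mL+mR=-5/4 → advance -1; mR−mL=-145/52 → turn -1·90°
n=1: pose=(-5,3,E); sL=40/61, sR=8/17; mL=8/17, mR=-1168/1037; mL+mR=-40/61 → advance -1; mR−mL=-1656/1037 → turn -1·90°
n=2: pose=(-6,3,S); sL=20/37, sR=20/29; mL=20/29, mR=-1320/1073; mL+mR=-20/37 → advance -1; mR−mL=-2060/1073 → turn -1·90°
n=3: pose=(-6,4,W); sL=8/9, sR=8/5; mL=8/5, mR=-112/45; mL+mR=-8/9 → advance -1; mR−mL=-184/45 → turn -1·90°
n=4: pose=(-5,4,N); sL=5/4, sR=10/13; mL=10/13, mR=-105/52; mL+mR=-5/4 → advance -1; mR−mL=-145/52 → turn -1·90°
n=5: pose=(-5,3,E); sL=40/61, sR=8/17; mL=8/17, mR=-1168/1037; mL+mR=-40/61 → advance -1; mR−mL=-1656/1037 → turn -1·90°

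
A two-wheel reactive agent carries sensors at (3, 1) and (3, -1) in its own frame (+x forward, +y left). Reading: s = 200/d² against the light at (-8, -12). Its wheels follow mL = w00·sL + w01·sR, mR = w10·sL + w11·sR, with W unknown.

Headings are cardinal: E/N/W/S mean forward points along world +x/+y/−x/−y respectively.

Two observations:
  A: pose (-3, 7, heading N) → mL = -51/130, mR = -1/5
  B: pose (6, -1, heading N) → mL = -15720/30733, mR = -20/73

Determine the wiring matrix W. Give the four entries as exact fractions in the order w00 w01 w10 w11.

obs A: pose=(-3,7,N) → sL=2/5, sR=5/13, mL=-51/130, mR=-1/5
obs B: pose=(6,-1,N) → sL=40/73, sR=200/421, mL=-15720/30733, mR=-20/73
sensor matrix S = [[2/5, 5/13], [40/73, 200/421]]; det S = -8280/399529
solve [mL_A; mL_B] = S·[w00; w01] and [mR_A; mR_B] = S·[w10; w11]:
  w00 = -1/2, w01 = -1/2, w10 = -1/2, w11 = 0

-1/2 -1/2 -1/2 0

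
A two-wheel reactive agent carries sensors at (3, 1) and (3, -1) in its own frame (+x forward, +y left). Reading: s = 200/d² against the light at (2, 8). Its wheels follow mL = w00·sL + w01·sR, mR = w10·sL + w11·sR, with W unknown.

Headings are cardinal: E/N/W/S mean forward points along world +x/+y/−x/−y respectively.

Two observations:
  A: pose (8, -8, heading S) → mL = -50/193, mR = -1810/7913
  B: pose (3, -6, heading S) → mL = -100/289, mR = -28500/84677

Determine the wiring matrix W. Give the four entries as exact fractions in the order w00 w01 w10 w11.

0 -1/2 -1 1/2

obs A: pose=(8,-8,S) → sL=20/41, sR=100/193, mL=-50/193, mR=-1810/7913
obs B: pose=(3,-6,S) → sL=200/293, sR=200/289, mL=-100/289, mR=-28500/84677
sensor matrix S = [[20/41, 100/193], [200/293, 200/289]]; det S = -10784000/670049101
solve [mL_A; mL_B] = S·[w00; w01] and [mR_A; mR_B] = S·[w10; w11]:
  w00 = 0, w01 = -1/2, w10 = -1, w11 = 1/2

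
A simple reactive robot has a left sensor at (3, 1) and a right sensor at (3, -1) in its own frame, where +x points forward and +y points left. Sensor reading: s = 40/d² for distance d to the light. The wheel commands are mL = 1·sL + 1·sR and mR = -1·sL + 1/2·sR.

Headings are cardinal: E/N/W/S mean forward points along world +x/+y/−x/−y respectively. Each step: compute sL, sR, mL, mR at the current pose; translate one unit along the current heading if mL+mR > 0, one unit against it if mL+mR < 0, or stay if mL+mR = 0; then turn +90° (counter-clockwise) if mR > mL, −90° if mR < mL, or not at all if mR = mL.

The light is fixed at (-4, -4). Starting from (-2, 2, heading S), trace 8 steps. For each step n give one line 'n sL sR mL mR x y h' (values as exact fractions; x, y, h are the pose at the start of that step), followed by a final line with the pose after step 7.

n=0: pose=(-2,2,S); sL=20/9, sR=4; mL=56/9, mR=-2/9; mL+mR=6 → advance +1; mR−mL=-58/9 → turn -1·90°
n=1: pose=(-2,1,W); sL=40/17, sR=40/37; mL=2160/629, mR=-1140/629; mL+mR=60/37 → advance +1; mR−mL=-3300/629 → turn -1·90°
n=2: pose=(-3,1,N); sL=5/8, sR=10/17; mL=165/136, mR=-45/136; mL+mR=15/17 → advance +1; mR−mL=-105/68 → turn -1·90°
n=3: pose=(-3,2,E); sL=8/13, sR=40/41; mL=848/533, mR=-68/533; mL+mR=60/41 → advance +1; mR−mL=-916/533 → turn -1·90°
n=4: pose=(-2,2,S); sL=20/9, sR=4; mL=56/9, mR=-2/9; mL+mR=6 → advance +1; mR−mL=-58/9 → turn -1·90°
n=5: pose=(-2,1,W); sL=40/17, sR=40/37; mL=2160/629, mR=-1140/629; mL+mR=60/37 → advance +1; mR−mL=-3300/629 → turn -1·90°
n=6: pose=(-3,1,N); sL=5/8, sR=10/17; mL=165/136, mR=-45/136; mL+mR=15/17 → advance +1; mR−mL=-105/68 → turn -1·90°
n=7: pose=(-3,2,E); sL=8/13, sR=40/41; mL=848/533, mR=-68/533; mL+mR=60/41 → advance +1; mR−mL=-916/533 → turn -1·90°

0 20/9 4 56/9 -2/9 -2 2 S
1 40/17 40/37 2160/629 -1140/629 -2 1 W
2 5/8 10/17 165/136 -45/136 -3 1 N
3 8/13 40/41 848/533 -68/533 -3 2 E
4 20/9 4 56/9 -2/9 -2 2 S
5 40/17 40/37 2160/629 -1140/629 -2 1 W
6 5/8 10/17 165/136 -45/136 -3 1 N
7 8/13 40/41 848/533 -68/533 -3 2 E
final -2 2 S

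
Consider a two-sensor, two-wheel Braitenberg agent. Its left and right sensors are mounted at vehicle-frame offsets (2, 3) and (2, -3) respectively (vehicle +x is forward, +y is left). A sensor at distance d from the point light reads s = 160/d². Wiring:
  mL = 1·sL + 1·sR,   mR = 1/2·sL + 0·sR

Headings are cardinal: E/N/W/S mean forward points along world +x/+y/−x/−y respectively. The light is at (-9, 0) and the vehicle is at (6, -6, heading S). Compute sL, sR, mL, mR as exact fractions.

40/97 10/13 1490/1261 20/97

left sensor world pos  = (9, -8); dL² = 388
right sensor world pos = (3, -8); dR² = 208
sL = 160/388 = 40/97
sR = 160/208 = 10/13
mL = 1·sL + 1·sR = 1490/1261
mR = 1/2·sL + 0·sR = 20/97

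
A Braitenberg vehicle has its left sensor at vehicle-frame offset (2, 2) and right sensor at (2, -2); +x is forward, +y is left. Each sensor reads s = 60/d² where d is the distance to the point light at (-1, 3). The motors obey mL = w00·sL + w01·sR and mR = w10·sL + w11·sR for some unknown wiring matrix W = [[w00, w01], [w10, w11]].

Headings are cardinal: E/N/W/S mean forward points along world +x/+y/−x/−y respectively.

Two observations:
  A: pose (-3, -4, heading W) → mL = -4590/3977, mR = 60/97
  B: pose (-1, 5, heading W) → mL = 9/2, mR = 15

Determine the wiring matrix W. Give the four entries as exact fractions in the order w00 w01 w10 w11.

obs A: pose=(-3,-4,W) → sL=60/97, sR=60/41, mL=-4590/3977, mR=60/97
obs B: pose=(-1,5,W) → sL=15, sR=3, mL=9/2, mR=15
sensor matrix S = [[60/97, 60/41], [15, 3]]; det S = -79920/3977
solve [mL_A; mL_B] = S·[w00; w01] and [mR_A; mR_B] = S·[w10; w11]:
  w00 = 1/2, w01 = -1, w10 = 1, w11 = 0

1/2 -1 1 0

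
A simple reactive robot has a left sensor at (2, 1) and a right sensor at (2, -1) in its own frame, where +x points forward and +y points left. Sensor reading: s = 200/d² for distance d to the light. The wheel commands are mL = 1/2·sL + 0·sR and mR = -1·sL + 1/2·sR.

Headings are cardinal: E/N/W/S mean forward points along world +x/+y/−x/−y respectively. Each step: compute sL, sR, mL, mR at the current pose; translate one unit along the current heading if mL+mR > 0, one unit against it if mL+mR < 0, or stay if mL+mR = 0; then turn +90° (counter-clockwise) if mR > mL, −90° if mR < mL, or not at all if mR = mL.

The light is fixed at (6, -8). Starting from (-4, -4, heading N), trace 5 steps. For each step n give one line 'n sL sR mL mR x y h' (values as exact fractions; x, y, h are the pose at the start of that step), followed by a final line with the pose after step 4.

0 200/157 200/117 100/157 -7700/18369 -4 -4 N
1 2 5/2 1 -3/4 -4 -3 E
2 200/73 200/109 100/73 -14500/7957 -3 -3 S
3 100/73 20/17 50/73 -970/1241 -3 -2 W
4 40/29 200/113 20/29 -1620/3277 -2 -2 N
final -2 -1 E

n=0: pose=(-4,-4,N); sL=200/157, sR=200/117; mL=100/157, mR=-7700/18369; mL+mR=4000/18369 → advance +1; mR−mL=-19400/18369 → turn -1·90°
n=1: pose=(-4,-3,E); sL=2, sR=5/2; mL=1, mR=-3/4; mL+mR=1/4 → advance +1; mR−mL=-7/4 → turn -1·90°
n=2: pose=(-3,-3,S); sL=200/73, sR=200/109; mL=100/73, mR=-14500/7957; mL+mR=-3600/7957 → advance -1; mR−mL=-25400/7957 → turn -1·90°
n=3: pose=(-3,-2,W); sL=100/73, sR=20/17; mL=50/73, mR=-970/1241; mL+mR=-120/1241 → advance -1; mR−mL=-1820/1241 → turn -1·90°
n=4: pose=(-2,-2,N); sL=40/29, sR=200/113; mL=20/29, mR=-1620/3277; mL+mR=640/3277 → advance +1; mR−mL=-3880/3277 → turn -1·90°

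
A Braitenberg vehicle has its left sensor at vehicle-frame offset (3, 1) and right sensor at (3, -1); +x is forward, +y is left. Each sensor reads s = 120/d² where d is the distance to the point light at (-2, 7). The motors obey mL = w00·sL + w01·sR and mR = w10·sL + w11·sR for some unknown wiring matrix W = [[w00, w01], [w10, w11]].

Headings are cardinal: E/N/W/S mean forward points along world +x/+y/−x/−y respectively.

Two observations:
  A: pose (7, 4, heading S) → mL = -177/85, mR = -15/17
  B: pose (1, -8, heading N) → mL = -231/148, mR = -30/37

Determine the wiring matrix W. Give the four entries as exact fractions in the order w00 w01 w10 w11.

obs A: pose=(7,4,S) → sL=15/17, sR=6/5, mL=-177/85, mR=-15/17
obs B: pose=(1,-8,N) → sL=30/37, sR=3/4, mL=-231/148, mR=-30/37
sensor matrix S = [[15/17, 6/5], [30/37, 3/4]]; det S = -783/2516
solve [mL_A; mL_B] = S·[w00; w01] and [mR_A; mR_B] = S·[w10; w11]:
  w00 = -1, w01 = -1, w10 = -1, w11 = 0

-1 -1 -1 0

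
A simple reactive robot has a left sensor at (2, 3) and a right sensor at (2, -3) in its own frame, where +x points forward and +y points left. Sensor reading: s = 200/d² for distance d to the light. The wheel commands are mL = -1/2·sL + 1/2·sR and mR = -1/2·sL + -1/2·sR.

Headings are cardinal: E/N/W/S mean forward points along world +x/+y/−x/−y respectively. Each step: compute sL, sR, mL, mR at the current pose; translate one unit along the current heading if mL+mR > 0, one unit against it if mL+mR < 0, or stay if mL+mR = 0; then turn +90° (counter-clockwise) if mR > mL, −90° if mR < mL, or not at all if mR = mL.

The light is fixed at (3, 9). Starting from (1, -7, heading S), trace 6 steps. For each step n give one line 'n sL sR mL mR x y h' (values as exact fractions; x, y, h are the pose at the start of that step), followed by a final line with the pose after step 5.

0 8/13 200/349 -96/4537 -2696/4537 1 -7 S
1 10/17 5/4 45/136 -125/136 1 -6 W
2 40/37 200/173 240/6401 -7160/6401 2 -6 N
3 20/17 100/181 -960/3077 -2660/3077 2 -7 E
4 8/13 200/349 -96/4537 -2696/4537 1 -7 S
5 10/17 5/4 45/136 -125/136 1 -6 W
final 2 -6 N

n=0: pose=(1,-7,S); sL=8/13, sR=200/349; mL=-96/4537, mR=-2696/4537; mL+mR=-8/13 → advance -1; mR−mL=-200/349 → turn -1·90°
n=1: pose=(1,-6,W); sL=10/17, sR=5/4; mL=45/136, mR=-125/136; mL+mR=-10/17 → advance -1; mR−mL=-5/4 → turn -1·90°
n=2: pose=(2,-6,N); sL=40/37, sR=200/173; mL=240/6401, mR=-7160/6401; mL+mR=-40/37 → advance -1; mR−mL=-200/173 → turn -1·90°
n=3: pose=(2,-7,E); sL=20/17, sR=100/181; mL=-960/3077, mR=-2660/3077; mL+mR=-20/17 → advance -1; mR−mL=-100/181 → turn -1·90°
n=4: pose=(1,-7,S); sL=8/13, sR=200/349; mL=-96/4537, mR=-2696/4537; mL+mR=-8/13 → advance -1; mR−mL=-200/349 → turn -1·90°
n=5: pose=(1,-6,W); sL=10/17, sR=5/4; mL=45/136, mR=-125/136; mL+mR=-10/17 → advance -1; mR−mL=-5/4 → turn -1·90°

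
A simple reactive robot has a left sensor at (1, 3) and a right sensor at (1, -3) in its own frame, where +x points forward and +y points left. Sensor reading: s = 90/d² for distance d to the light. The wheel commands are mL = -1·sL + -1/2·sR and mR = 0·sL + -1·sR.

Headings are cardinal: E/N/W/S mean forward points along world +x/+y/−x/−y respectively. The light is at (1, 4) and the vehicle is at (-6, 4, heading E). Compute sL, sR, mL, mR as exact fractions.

2 2 -3 -2

left sensor world pos  = (-5, 7); dL² = 45
right sensor world pos = (-5, 1); dR² = 45
sL = 90/45 = 2
sR = 90/45 = 2
mL = -1·sL + -1/2·sR = -3
mR = 0·sL + -1·sR = -2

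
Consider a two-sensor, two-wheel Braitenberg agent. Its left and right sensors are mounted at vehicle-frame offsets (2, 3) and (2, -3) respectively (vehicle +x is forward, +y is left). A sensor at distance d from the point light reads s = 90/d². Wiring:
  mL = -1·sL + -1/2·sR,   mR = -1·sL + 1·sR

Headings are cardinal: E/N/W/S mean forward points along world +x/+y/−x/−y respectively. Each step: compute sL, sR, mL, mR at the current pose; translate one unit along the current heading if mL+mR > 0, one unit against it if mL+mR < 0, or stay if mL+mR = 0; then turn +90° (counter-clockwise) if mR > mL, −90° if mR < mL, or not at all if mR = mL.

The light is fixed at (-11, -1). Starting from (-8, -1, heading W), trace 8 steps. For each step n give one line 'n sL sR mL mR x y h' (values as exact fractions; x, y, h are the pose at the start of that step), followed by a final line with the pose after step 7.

0 9 9 -27/2 0 -8 -1 W
1 90/53 18 -567/53 864/53 -7 -1 S
2 9/4 45/26 -81/26 -27/52 -7 -2 E
3 90 90/37 -3375/37 -3240/37 -8 -2 N
4 45/13 45 -675/26 540/13 -8 -3 W
5 90/41 90/17 -3375/697 2160/697 -9 -3 S
6 9/2 45/16 -189/32 -27/16 -9 -2 E
7 18 90/17 -351/17 -216/17 -10 -2 N
final -10 -3 W

n=0: pose=(-8,-1,W); sL=9, sR=9; mL=-27/2, mR=0; mL+mR=-27/2 → advance -1; mR−mL=27/2 → turn +1·90°
n=1: pose=(-7,-1,S); sL=90/53, sR=18; mL=-567/53, mR=864/53; mL+mR=297/53 → advance +1; mR−mL=27 → turn +1·90°
n=2: pose=(-7,-2,E); sL=9/4, sR=45/26; mL=-81/26, mR=-27/52; mL+mR=-189/52 → advance -1; mR−mL=135/52 → turn +1·90°
n=3: pose=(-8,-2,N); sL=90, sR=90/37; mL=-3375/37, mR=-3240/37; mL+mR=-6615/37 → advance -1; mR−mL=135/37 → turn +1·90°
n=4: pose=(-8,-3,W); sL=45/13, sR=45; mL=-675/26, mR=540/13; mL+mR=405/26 → advance +1; mR−mL=135/2 → turn +1·90°
n=5: pose=(-9,-3,S); sL=90/41, sR=90/17; mL=-3375/697, mR=2160/697; mL+mR=-1215/697 → advance -1; mR−mL=135/17 → turn +1·90°
n=6: pose=(-9,-2,E); sL=9/2, sR=45/16; mL=-189/32, mR=-27/16; mL+mR=-243/32 → advance -1; mR−mL=135/32 → turn +1·90°
n=7: pose=(-10,-2,N); sL=18, sR=90/17; mL=-351/17, mR=-216/17; mL+mR=-567/17 → advance -1; mR−mL=135/17 → turn +1·90°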